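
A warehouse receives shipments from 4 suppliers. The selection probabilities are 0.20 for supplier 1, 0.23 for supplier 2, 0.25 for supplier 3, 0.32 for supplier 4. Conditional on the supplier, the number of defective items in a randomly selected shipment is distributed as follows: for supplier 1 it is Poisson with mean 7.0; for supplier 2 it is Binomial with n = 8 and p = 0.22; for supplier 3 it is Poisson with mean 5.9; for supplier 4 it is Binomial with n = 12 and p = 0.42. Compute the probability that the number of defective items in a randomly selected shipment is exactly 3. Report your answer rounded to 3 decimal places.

Conditional on each supplier, P(X = 3): 1: 0.0521293; 2: 0.172159; 3: 0.0937707; 4: 0.121066.
By total probability, P(X = 3) = 0.2·0.0521293 + 0.23·0.172159 + 0.25·0.0937707 + 0.32·0.121066 = 0.112206.

0.112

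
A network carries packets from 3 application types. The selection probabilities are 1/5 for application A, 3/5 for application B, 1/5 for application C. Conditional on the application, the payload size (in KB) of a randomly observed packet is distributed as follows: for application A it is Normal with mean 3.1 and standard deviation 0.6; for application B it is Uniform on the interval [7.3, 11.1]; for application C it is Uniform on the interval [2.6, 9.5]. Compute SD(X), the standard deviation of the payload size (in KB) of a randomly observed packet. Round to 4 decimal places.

2.7553

Per component, A: μ=3.1, E[X²]=9.97; B: μ=9.2, E[X²]=85.8433; C: μ=6.05, E[X²]=40.57.
E[X] = 0.2·3.1 + 0.6·9.2 + 0.2·6.05 = 7.35.
E[X²] = 0.2·9.97 + 0.6·85.8433 + 0.2·40.57 = 61.614.
Var(X) = E[X²] − (E[X])² = 61.614 − 54.0225 = 7.5915.
SD(X) = √7.5915 = 2.75527.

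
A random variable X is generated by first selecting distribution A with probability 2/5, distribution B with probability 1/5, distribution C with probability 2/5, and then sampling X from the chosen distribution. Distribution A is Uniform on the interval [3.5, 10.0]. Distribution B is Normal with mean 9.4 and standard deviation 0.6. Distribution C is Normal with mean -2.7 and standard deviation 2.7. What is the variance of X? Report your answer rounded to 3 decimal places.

30.959

Per component, A: μ=6.75, E[X²]=49.0833; B: μ=9.4, E[X²]=88.72; C: μ=-2.7, E[X²]=14.58.
E[X] = 0.4·6.75 + 0.2·9.4 + 0.4·-2.7 = 3.5.
E[X²] = 0.4·49.0833 + 0.2·88.72 + 0.4·14.58 = 43.2093.
Var(X) = E[X²] − (E[X])² = 43.2093 − 12.25 = 30.9593.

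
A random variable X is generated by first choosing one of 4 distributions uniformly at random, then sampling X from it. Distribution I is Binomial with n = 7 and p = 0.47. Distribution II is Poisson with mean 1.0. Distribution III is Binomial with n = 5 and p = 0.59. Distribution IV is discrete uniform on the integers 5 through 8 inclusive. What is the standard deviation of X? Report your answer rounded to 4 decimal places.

2.2794

Per component, I: μ=3.29, E[X²]=12.5678; II: μ=1, E[X²]=2; III: μ=2.95, E[X²]=9.912; IV: μ=6.5, E[X²]=43.5.
E[X] = 0.25·3.29 + 0.25·1 + 0.25·2.95 + 0.25·6.5 = 3.435.
E[X²] = 0.25·12.5678 + 0.25·2 + 0.25·9.912 + 0.25·43.5 = 16.9949.
Var(X) = E[X²] − (E[X])² = 16.9949 − 11.7992 = 5.19572.
SD(X) = √5.19572 = 2.27941.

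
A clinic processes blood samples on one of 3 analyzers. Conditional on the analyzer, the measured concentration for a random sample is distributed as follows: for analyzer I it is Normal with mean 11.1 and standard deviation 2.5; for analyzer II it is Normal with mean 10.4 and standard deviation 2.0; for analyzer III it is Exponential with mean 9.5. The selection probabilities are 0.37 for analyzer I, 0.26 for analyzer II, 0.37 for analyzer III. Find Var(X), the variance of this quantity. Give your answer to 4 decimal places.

Per component, I: μ=11.1, E[X²]=129.46; II: μ=10.4, E[X²]=112.16; III: μ=9.5, E[X²]=180.5.
E[X] = 0.37·11.1 + 0.26·10.4 + 0.37·9.5 = 10.326.
E[X²] = 0.37·129.46 + 0.26·112.16 + 0.37·180.5 = 143.847.
Var(X) = E[X²] − (E[X])² = 143.847 − 106.626 = 37.2205.

37.2205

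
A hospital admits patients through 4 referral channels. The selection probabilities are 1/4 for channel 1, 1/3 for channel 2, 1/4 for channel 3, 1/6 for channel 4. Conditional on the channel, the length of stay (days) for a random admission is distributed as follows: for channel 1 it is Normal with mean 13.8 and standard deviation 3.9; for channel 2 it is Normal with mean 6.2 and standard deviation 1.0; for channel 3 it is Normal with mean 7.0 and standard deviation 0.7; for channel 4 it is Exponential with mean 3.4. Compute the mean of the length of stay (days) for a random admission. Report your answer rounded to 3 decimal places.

7.833

Component means — 1: 13.8; 2: 6.2; 3: 7; 4: 3.4.
E[X] = 0.25·13.8 + 0.333333·6.2 + 0.25·7 + 0.166667·3.4 = 7.83333.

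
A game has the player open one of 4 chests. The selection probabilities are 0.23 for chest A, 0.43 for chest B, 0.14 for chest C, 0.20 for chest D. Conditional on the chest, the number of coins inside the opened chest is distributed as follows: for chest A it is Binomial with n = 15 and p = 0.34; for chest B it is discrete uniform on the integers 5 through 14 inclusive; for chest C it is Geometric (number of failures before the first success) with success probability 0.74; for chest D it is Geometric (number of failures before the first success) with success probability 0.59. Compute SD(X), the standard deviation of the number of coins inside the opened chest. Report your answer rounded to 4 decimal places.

Per component, A: μ=5.1, E[X²]=29.376; B: μ=9.5, E[X²]=98.5; C: μ=0.351351, E[X²]=0.598247; D: μ=0.694915, E[X²]=1.66073.
E[X] = 0.23·5.1 + 0.43·9.5 + 0.14·0.351351 + 0.2·0.694915 = 5.44617.
E[X²] = 0.23·29.376 + 0.43·98.5 + 0.14·0.598247 + 0.2·1.66073 = 49.5274.
Var(X) = E[X²] − (E[X])² = 49.5274 − 29.6608 = 19.8666.
SD(X) = √19.8666 = 4.4572.

4.4572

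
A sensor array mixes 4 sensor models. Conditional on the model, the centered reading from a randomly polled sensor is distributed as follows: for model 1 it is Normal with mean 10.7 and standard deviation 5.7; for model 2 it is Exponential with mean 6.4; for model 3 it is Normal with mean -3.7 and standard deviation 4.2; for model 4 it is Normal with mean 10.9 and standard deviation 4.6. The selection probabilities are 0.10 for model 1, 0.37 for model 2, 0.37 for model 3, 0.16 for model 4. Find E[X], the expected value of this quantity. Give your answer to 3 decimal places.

Component means — 1: 10.7; 2: 6.4; 3: -3.7; 4: 10.9.
E[X] = 0.1·10.7 + 0.37·6.4 + 0.37·-3.7 + 0.16·10.9 = 3.813.

3.813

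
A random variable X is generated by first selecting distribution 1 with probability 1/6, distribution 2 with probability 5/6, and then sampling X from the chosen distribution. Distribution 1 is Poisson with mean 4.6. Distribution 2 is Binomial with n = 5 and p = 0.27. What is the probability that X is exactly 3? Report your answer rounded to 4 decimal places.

Conditional on each component, P(X = 3): 1: 0.163068; 2: 0.104891.
By total probability, P(X = 3) = 0.166667·0.163068 + 0.833333·0.104891 = 0.114587.

0.1146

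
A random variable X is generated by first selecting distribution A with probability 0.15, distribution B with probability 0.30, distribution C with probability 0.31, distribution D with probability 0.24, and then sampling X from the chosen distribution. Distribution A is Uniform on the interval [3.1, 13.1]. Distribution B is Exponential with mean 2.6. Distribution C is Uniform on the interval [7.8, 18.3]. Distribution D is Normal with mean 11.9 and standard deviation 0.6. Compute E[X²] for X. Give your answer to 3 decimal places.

For each component E[X²] = Var + (mean)², giving A: 73.9433; B: 13.52; C: 179.49; D: 141.97.
Overall E[X²] = 0.15·73.9433 + 0.3·13.52 + 0.31·179.49 + 0.24·141.97 = 104.862.

104.862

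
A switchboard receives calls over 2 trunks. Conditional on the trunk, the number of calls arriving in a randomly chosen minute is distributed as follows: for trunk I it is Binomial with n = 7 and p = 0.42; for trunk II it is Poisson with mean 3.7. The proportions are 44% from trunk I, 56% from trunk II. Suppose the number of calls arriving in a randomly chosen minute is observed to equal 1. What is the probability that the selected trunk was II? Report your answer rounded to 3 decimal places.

Likelihoods P(X=1 | ·): I: 0.111922; II: 0.091477.
Posterior ∝ prior × likelihood. Numerator for II: 0.56·0.091477 = 0.0512271.
Normalizing constant: 0.44·0.111922 + 0.56·0.091477 = 0.100473.
P(II | observation) = 0.0512271 / 0.100473 = 0.509861.

0.510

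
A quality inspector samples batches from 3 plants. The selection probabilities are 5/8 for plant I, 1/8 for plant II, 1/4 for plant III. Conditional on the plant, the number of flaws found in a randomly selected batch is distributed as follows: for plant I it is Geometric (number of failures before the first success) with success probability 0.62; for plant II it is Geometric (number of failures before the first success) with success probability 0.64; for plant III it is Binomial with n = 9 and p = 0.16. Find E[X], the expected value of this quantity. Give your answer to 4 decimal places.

Component means — I: 0.612903; II: 0.5625; III: 1.44.
E[X] = 0.625·0.612903 + 0.125·0.5625 + 0.25·1.44 = 0.813377.

0.8134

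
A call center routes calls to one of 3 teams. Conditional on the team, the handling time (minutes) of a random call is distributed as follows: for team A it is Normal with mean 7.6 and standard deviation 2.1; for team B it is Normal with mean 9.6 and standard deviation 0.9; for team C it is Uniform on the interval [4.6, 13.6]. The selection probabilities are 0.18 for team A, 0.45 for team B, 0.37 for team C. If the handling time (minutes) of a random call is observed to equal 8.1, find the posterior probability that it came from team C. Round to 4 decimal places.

Likelihoods f(8.1 | ·): A: 0.184663; B: 0.11053; C: 0.111111.
Posterior ∝ prior × likelihood. Numerator for C: 0.37·0.111111 = 0.0411111.
Normalizing constant: 0.18·0.184663 + 0.45·0.11053 + 0.37·0.111111 = 0.124089.
P(C | observation) = 0.0411111 / 0.124089 = 0.331303.

0.3313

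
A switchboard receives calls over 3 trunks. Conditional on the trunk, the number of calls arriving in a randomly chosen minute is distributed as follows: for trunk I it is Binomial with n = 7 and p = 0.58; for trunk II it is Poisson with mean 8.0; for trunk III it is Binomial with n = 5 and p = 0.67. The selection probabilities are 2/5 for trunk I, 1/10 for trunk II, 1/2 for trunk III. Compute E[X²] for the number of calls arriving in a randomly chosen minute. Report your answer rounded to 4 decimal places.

20.6395

For each component E[X²] = Var + (mean)², giving I: 18.1888; II: 72; III: 12.328.
Overall E[X²] = 0.4·18.1888 + 0.1·72 + 0.5·12.328 = 20.6395.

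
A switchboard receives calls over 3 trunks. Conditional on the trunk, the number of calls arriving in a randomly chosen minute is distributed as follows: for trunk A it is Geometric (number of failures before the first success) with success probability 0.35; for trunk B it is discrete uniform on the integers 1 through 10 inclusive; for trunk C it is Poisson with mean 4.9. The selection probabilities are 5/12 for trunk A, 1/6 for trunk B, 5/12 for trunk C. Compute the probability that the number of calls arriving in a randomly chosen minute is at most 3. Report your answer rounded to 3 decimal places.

0.509

Conditional on each trunk, P(X ≤ 3): A: 0.821494; B: 0.3; C: 0.279345.
By total probability, P(X ≤ 3) = 0.416667·0.821494 + 0.166667·0.3 + 0.416667·0.279345 = 0.508683.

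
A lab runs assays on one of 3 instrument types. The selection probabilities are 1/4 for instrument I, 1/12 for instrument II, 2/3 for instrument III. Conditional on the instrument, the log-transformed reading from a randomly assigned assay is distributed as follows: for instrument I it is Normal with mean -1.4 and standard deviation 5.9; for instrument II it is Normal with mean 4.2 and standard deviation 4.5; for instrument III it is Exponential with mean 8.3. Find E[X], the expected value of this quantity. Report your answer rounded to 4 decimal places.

Component means — I: -1.4; II: 4.2; III: 8.3.
E[X] = 0.25·-1.4 + 0.0833333·4.2 + 0.666667·8.3 = 5.53333.

5.5333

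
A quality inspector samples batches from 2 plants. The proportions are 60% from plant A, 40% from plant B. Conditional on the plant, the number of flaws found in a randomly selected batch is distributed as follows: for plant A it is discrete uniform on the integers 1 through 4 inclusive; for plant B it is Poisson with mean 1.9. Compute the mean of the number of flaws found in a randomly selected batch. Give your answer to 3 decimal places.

Component means — A: 2.5; B: 1.9.
E[X] = 0.6·2.5 + 0.4·1.9 = 2.26.

2.260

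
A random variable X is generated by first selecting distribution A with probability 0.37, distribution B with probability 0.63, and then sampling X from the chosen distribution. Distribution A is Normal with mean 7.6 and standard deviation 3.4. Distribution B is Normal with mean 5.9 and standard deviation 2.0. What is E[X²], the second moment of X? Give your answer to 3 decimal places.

For each component E[X²] = Var + (mean)², giving A: 69.32; B: 38.81.
Overall E[X²] = 0.37·69.32 + 0.63·38.81 = 50.0987.

50.099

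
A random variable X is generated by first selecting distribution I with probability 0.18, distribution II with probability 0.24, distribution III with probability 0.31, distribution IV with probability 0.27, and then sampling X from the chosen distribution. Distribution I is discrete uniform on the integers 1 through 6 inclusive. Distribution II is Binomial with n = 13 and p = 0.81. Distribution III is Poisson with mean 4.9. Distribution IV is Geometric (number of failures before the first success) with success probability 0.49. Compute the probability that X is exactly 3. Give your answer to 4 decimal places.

Conditional on each component, P(X = 3): I: 0.166667; II: 9.31874e-06; III: 0.146014; IV: 0.064999.
By total probability, P(X = 3) = 0.18·0.166667 + 0.24·9.31874e-06 + 0.31·0.146014 + 0.27·0.064999 = 0.0928163.

0.0928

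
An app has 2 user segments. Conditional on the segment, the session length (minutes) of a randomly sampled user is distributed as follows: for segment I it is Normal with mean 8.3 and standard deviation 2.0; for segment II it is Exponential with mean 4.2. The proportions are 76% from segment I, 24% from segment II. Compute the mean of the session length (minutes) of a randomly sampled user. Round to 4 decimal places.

7.3160

Component means — I: 8.3; II: 4.2.
E[X] = 0.76·8.3 + 0.24·4.2 = 7.316.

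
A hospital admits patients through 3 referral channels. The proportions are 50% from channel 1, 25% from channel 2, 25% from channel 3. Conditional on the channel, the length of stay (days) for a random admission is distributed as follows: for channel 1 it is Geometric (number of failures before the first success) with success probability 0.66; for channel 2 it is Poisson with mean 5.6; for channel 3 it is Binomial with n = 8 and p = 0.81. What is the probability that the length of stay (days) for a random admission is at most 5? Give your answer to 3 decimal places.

Conditional on each channel, P(X ≤ 5): 1: 0.998455; 2: 0.511861; 3: 0.181491.
By total probability, P(X ≤ 5) = 0.5·0.998455 + 0.25·0.511861 + 0.25·0.181491 = 0.672566.

0.673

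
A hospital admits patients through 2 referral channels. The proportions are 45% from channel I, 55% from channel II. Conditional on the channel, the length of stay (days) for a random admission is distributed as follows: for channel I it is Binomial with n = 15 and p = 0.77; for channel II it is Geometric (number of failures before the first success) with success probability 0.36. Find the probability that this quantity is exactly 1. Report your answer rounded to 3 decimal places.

Conditional on each channel, P(X = 1): I: 1.33897e-08; II: 0.2304.
By total probability, P(X = 1) = 0.45·1.33897e-08 + 0.55·0.2304 = 0.12672.

0.127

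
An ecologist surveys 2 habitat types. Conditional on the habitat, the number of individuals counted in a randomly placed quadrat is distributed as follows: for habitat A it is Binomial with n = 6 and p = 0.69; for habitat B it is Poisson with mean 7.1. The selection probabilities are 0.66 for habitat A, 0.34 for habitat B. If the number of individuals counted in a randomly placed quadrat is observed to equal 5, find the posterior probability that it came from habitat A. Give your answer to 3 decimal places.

0.820

Likelihoods P(X=5 | ·): A: 0.29091; B: 0.124057.
Posterior ∝ prior × likelihood. Numerator for A: 0.66·0.29091 = 0.192.
Normalizing constant: 0.66·0.29091 + 0.34·0.124057 = 0.23418.
P(A | observation) = 0.192 / 0.23418 = 0.819885.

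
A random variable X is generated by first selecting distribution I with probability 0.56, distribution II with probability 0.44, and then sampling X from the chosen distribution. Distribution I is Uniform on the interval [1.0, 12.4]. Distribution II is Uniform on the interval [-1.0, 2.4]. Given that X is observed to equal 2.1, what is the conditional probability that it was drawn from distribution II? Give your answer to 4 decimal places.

0.7249

Likelihoods f(2.1 | ·): I: 0.0877193; II: 0.294118.
Posterior ∝ prior × likelihood. Numerator for II: 0.44·0.294118 = 0.129412.
Normalizing constant: 0.56·0.0877193 + 0.44·0.294118 = 0.178535.
P(II | observation) = 0.129412 / 0.178535 = 0.724855.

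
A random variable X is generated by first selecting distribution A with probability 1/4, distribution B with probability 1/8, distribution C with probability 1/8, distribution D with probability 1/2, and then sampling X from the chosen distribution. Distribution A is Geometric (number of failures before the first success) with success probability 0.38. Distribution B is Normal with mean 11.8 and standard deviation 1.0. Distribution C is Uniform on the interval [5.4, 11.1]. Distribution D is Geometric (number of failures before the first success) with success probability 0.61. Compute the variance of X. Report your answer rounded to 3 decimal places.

18.386

Per component, A: μ=1.63158, E[X²]=6.95568; B: μ=11.8, E[X²]=140.24; C: μ=8.25, E[X²]=70.77; D: μ=0.639344, E[X²]=1.45687.
E[X] = 0.25·1.63158 + 0.125·11.8 + 0.125·8.25 + 0.5·0.639344 = 3.23382.
E[X²] = 0.25·6.95568 + 0.125·140.24 + 0.125·70.77 + 0.5·1.45687 = 28.8436.
Var(X) = E[X²] − (E[X])² = 28.8436 − 10.4576 = 18.386.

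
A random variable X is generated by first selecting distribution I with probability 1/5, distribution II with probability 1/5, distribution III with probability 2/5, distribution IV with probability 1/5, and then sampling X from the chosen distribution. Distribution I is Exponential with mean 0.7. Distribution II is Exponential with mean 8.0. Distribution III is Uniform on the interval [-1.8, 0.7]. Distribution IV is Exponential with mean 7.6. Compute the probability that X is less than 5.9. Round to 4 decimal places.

Conditional on each component, P(X < 5.9): I: 0.999781; II: 0.521692; III: 1; IV: 0.539902.
By total probability, P(X < 5.9) = 0.2·0.999781 + 0.2·0.521692 + 0.4·1 + 0.2·0.539902 = 0.812275.

0.8123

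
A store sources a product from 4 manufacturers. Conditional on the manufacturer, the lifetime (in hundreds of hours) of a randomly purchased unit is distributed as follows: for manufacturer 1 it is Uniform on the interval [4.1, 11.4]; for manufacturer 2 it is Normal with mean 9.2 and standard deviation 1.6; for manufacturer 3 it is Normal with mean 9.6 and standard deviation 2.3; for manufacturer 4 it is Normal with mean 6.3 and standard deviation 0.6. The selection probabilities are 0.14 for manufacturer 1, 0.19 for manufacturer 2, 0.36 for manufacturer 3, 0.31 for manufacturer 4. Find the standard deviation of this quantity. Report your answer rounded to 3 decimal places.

2.273

Per component, 1: μ=7.75, E[X²]=64.5033; 2: μ=9.2, E[X²]=87.2; 3: μ=9.6, E[X²]=97.45; 4: μ=6.3, E[X²]=40.05.
E[X] = 0.14·7.75 + 0.19·9.2 + 0.36·9.6 + 0.31·6.3 = 8.242.
E[X²] = 0.14·64.5033 + 0.19·87.2 + 0.36·97.45 + 0.31·40.05 = 73.096.
Var(X) = E[X²] − (E[X])² = 73.096 − 67.9306 = 5.1654.
SD(X) = √5.1654 = 2.27275.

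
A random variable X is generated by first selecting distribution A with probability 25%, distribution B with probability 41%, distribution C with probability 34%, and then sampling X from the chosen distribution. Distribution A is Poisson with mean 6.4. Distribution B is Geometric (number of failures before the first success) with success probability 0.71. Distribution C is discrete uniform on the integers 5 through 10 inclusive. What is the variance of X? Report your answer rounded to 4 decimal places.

13.6204

Per component, A: μ=6.4, E[X²]=47.36; B: μ=0.408451, E[X²]=0.742115; C: μ=7.5, E[X²]=59.1667.
E[X] = 0.25·6.4 + 0.41·0.408451 + 0.34·7.5 = 4.31746.
E[X²] = 0.25·47.36 + 0.41·0.742115 + 0.34·59.1667 = 32.2609.
Var(X) = E[X²] − (E[X])² = 32.2609 − 18.6405 = 13.6204.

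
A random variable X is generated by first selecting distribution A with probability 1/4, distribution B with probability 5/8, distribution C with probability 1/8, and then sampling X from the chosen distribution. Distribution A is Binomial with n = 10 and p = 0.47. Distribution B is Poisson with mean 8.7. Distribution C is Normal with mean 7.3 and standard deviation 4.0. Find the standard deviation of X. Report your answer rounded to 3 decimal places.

Per component, A: μ=4.7, E[X²]=24.581; B: μ=8.7, E[X²]=84.39; C: μ=7.3, E[X²]=69.29.
E[X] = 0.25·4.7 + 0.625·8.7 + 0.125·7.3 = 7.525.
E[X²] = 0.25·24.581 + 0.625·84.39 + 0.125·69.29 = 67.5502.
Var(X) = E[X²] − (E[X])² = 67.5502 − 56.6256 = 10.9246.
SD(X) = √10.9246 = 3.30524.

3.305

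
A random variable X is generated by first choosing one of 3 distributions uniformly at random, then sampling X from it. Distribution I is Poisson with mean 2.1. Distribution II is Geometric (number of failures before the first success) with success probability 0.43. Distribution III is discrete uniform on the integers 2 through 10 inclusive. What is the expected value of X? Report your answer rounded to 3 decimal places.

3.142

Component means — I: 2.1; II: 1.32558; III: 6.
E[X] = 0.333333·2.1 + 0.333333·1.32558 + 0.333333·6 = 3.14186.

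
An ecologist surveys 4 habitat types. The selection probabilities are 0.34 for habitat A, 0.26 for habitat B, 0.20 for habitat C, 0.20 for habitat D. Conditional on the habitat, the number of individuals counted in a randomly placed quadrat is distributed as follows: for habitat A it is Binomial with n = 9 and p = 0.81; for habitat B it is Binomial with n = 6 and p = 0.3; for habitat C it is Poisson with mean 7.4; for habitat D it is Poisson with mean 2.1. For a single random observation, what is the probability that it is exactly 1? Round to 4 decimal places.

0.1310

Conditional on each habitat, P(X = 1): A: 1.2381e-05; B: 0.302526; C: 0.00452327; D: 0.257158.
By total probability, P(X = 1) = 0.34·1.2381e-05 + 0.26·0.302526 + 0.2·0.00452327 + 0.2·0.257158 = 0.130997.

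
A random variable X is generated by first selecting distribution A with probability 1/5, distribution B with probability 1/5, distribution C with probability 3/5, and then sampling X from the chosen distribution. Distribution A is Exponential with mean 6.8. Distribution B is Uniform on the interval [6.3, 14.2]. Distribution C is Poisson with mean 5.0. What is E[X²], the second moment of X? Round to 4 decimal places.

For each component E[X²] = Var + (mean)², giving A: 92.48; B: 110.263; C: 30.
Overall E[X²] = 0.2·92.48 + 0.2·110.263 + 0.6·30 = 58.5487.

58.5487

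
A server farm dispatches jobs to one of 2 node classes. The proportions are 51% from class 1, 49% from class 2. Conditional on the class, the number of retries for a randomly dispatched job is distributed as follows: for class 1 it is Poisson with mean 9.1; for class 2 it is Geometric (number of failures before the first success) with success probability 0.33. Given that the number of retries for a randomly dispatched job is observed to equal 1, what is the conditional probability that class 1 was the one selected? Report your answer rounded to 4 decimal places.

Likelihoods P(X=1 | ·): 1: 0.00101616; 2: 0.2211.
Posterior ∝ prior × likelihood. Numerator for 1: 0.51·0.00101616 = 0.000518241.
Normalizing constant: 0.51·0.00101616 + 0.49·0.2211 = 0.108857.
P(1 | observation) = 0.000518241 / 0.108857 = 0.00476074.

0.0048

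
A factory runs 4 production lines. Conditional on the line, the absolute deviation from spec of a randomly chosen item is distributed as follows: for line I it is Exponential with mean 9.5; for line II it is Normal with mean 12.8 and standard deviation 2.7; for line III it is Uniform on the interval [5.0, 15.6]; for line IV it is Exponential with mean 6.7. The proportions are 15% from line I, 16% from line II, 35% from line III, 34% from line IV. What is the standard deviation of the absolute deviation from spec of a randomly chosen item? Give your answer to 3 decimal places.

6.153

Per component, I: μ=9.5, E[X²]=180.5; II: μ=12.8, E[X²]=171.13; III: μ=10.3, E[X²]=115.453; IV: μ=6.7, E[X²]=89.78.
E[X] = 0.15·9.5 + 0.16·12.8 + 0.35·10.3 + 0.34·6.7 = 9.356.
E[X²] = 0.15·180.5 + 0.16·171.13 + 0.35·115.453 + 0.34·89.78 = 125.39.
Var(X) = E[X²] − (E[X])² = 125.39 − 87.5347 = 37.8549.
SD(X) = √37.8549 = 6.15264.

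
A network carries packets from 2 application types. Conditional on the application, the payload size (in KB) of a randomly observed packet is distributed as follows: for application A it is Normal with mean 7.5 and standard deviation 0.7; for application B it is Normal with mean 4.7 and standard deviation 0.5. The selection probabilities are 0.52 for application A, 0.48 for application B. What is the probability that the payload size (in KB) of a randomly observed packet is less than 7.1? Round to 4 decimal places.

Conditional on each application, P(X < 7.1): A: 0.283855; B: 0.999999.
By total probability, P(X < 7.1) = 0.52·0.283855 + 0.48·0.999999 = 0.627604.

0.6276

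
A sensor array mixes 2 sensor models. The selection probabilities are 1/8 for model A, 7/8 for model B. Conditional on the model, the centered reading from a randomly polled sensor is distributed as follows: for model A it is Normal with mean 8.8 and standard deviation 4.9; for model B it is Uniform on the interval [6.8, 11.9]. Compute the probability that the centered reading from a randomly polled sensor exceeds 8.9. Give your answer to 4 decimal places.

Conditional on each model, P(X > 8.9): A: 0.491859; B: 0.588235.
By total probability, P(X > 8.9) = 0.125·0.491859 + 0.875·0.588235 = 0.576188.

0.5762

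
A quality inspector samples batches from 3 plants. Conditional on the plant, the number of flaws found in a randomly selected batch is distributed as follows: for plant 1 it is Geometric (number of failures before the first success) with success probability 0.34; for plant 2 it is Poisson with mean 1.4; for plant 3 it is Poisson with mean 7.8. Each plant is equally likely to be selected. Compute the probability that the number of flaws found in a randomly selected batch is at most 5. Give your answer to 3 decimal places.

0.708

Conditional on each plant, P(X ≤ 5): 1: 0.917346; 2: 0.996799; 3: 0.210251.
By total probability, P(X ≤ 5) = 0.333333·0.917346 + 0.333333·0.996799 + 0.333333·0.210251 = 0.708132.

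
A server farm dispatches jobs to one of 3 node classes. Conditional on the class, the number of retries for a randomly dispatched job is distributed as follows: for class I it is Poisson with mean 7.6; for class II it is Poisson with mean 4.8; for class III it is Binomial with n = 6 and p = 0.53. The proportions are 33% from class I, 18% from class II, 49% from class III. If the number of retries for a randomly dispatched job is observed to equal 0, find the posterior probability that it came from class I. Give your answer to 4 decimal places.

Likelihoods P(X=0 | ·): I: 0.000500451; II: 0.00822975; III: 0.0107792.
Posterior ∝ prior × likelihood. Numerator for I: 0.33·0.000500451 = 0.000165149.
Normalizing constant: 0.33·0.000500451 + 0.18·0.00822975 + 0.49·0.0107792 = 0.00692832.
P(I | observation) = 0.000165149 / 0.00692832 = 0.0238368.

0.0238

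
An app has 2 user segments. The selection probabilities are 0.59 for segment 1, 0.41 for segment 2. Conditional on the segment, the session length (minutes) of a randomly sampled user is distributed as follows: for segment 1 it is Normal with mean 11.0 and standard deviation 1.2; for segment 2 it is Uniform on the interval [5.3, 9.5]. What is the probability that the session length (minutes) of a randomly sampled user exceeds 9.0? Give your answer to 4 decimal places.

Conditional on each segment, P(X > 9.0): 1: 0.95221; 2: 0.119048.
By total probability, P(X > 9.0) = 0.59·0.95221 + 0.41·0.119048 = 0.610613.

0.6106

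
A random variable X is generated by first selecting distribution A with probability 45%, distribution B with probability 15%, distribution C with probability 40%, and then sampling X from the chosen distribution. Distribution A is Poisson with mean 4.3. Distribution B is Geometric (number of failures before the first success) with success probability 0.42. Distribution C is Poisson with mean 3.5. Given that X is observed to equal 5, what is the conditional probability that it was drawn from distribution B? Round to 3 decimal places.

Likelihoods P(X=5 | ·): A: 0.166224; B: 0.027567; C: 0.132169.
Posterior ∝ prior × likelihood. Numerator for B: 0.15·0.027567 = 0.00413505.
Normalizing constant: 0.45·0.166224 + 0.15·0.027567 + 0.4·0.132169 = 0.131803.
P(B | observation) = 0.00413505 / 0.131803 = 0.0313728.

0.031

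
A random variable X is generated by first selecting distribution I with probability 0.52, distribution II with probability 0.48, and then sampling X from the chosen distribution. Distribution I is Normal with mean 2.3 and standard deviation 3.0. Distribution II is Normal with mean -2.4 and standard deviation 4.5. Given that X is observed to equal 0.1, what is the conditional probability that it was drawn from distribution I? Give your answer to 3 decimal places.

0.592

Likelihoods f(0.1 | ·): I: 0.101628; II: 0.0759761.
Posterior ∝ prior × likelihood. Numerator for I: 0.52·0.101628 = 0.0528464.
Normalizing constant: 0.52·0.101628 + 0.48·0.0759761 = 0.0893149.
P(I | observation) = 0.0528464 / 0.0893149 = 0.591686.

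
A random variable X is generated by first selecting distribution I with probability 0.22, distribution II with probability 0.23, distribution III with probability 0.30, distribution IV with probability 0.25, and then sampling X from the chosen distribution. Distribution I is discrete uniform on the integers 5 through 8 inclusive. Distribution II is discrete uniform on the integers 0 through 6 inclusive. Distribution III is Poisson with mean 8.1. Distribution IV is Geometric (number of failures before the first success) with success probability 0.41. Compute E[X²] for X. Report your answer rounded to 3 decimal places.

36.068

For each component E[X²] = Var + (mean)², giving I: 43.5; II: 13; III: 73.71; IV: 5.58061.
Overall E[X²] = 0.22·43.5 + 0.23·13 + 0.3·73.71 + 0.25·5.58061 = 36.0682.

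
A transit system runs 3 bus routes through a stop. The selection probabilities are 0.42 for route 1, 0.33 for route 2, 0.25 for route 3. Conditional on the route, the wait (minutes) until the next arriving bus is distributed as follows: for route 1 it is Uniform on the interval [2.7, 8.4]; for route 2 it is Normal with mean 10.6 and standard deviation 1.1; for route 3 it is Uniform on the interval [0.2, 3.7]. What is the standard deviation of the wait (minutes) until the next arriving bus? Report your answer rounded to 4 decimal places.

Per component, 1: μ=5.55, E[X²]=33.51; 2: μ=10.6, E[X²]=113.57; 3: μ=1.95, E[X²]=4.82333.
E[X] = 0.42·5.55 + 0.33·10.6 + 0.25·1.95 = 6.3165.
E[X²] = 0.42·33.51 + 0.33·113.57 + 0.25·4.82333 = 52.7581.
Var(X) = E[X²] − (E[X])² = 52.7581 − 39.8982 = 12.86.
SD(X) = √12.86 = 3.58608.

3.5861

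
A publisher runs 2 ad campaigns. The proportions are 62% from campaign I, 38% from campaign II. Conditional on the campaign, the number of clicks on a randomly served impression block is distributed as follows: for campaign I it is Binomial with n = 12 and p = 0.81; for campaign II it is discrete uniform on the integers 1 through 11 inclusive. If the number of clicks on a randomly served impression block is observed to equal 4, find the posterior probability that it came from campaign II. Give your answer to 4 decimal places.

Likelihoods P(X=4 | ·): I: 0.000361888; II: 0.0909091.
Posterior ∝ prior × likelihood. Numerator for II: 0.38·0.0909091 = 0.0345455.
Normalizing constant: 0.62·0.000361888 + 0.38·0.0909091 = 0.0347698.
P(II | observation) = 0.0345455 / 0.0347698 = 0.993547.

0.9935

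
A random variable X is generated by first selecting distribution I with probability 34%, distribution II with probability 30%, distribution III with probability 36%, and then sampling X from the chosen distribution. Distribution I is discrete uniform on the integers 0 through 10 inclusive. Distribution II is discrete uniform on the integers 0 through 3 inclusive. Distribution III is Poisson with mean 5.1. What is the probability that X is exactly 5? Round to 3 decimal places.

Conditional on each component, P(X = 5): I: 0.0909091; II: 0; III: 0.175294.
By total probability, P(X = 5) = 0.34·0.0909091 + 0.3·0 + 0.36·0.175294 = 0.094015.

0.094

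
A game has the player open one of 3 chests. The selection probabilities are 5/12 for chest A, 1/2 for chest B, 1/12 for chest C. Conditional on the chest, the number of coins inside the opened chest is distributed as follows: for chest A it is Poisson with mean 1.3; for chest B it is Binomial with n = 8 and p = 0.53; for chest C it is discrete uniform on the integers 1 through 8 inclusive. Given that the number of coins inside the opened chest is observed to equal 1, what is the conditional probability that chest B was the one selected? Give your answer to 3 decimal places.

0.064

Likelihoods P(X=1 | ·): A: 0.354291; B: 0.0214808; C: 0.125.
Posterior ∝ prior × likelihood. Numerator for B: 0.5·0.0214808 = 0.0107404.
Normalizing constant: 0.416667·0.354291 + 0.5·0.0214808 + 0.0833333·0.125 = 0.168778.
P(B | observation) = 0.0107404 / 0.168778 = 0.0636361.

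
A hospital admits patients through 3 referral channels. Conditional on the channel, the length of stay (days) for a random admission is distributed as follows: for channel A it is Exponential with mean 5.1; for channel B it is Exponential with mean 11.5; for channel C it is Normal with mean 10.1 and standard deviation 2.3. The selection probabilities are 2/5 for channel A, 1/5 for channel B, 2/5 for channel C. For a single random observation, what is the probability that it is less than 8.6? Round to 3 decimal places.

Conditional on each channel, P(X < 8.6): A: 0.814792; B: 0.526605; C: 0.257144.
By total probability, P(X < 8.6) = 0.4·0.814792 + 0.2·0.526605 + 0.4·0.257144 = 0.534096.

0.534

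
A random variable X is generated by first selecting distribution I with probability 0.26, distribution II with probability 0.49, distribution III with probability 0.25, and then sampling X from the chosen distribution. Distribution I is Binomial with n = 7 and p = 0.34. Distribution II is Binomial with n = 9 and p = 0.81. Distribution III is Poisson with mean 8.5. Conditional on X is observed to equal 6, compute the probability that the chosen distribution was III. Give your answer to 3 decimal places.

Likelihoods P(X=6 | ·): I: 0.007137; II: 0.162723; III: 0.106581.
Posterior ∝ prior × likelihood. Numerator for III: 0.25·0.106581 = 0.0266451.
Normalizing constant: 0.26·0.007137 + 0.49·0.162723 + 0.25·0.106581 = 0.108235.
P(III | observation) = 0.0266451 / 0.108235 = 0.246178.

0.246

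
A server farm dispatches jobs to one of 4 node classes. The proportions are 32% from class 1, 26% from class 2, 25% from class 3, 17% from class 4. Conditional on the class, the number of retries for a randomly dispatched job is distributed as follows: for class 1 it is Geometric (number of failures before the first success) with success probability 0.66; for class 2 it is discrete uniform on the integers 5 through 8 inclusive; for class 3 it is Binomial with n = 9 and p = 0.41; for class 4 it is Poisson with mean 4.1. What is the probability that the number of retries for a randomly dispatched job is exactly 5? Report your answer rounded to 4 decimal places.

0.1374

Conditional on each class, P(X = 5): 1: 0.00299874; 2: 0.25; 3: 0.176888; 4: 0.160004.
By total probability, P(X = 5) = 0.32·0.00299874 + 0.26·0.25 + 0.25·0.176888 + 0.17·0.160004 = 0.137382.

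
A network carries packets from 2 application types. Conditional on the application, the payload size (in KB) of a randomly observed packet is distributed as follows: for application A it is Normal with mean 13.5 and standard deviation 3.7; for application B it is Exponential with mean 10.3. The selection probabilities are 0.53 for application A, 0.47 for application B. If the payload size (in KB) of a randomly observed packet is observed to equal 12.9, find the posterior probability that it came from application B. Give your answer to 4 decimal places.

0.1878

Likelihoods f(12.9 | ·): A: 0.106414; B: 0.0277486.
Posterior ∝ prior × likelihood. Numerator for B: 0.47·0.0277486 = 0.0130418.
Normalizing constant: 0.53·0.106414 + 0.47·0.0277486 = 0.0694412.
P(B | observation) = 0.0130418 / 0.0694412 = 0.187811.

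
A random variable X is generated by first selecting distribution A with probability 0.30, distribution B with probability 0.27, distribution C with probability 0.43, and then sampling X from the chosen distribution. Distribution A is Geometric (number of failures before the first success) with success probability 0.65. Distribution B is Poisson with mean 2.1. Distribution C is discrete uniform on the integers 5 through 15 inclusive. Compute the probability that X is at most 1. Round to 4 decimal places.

Conditional on each component, P(X ≤ 1): A: 0.8775; B: 0.379615; C: 0.
By total probability, P(X ≤ 1) = 0.3·0.8775 + 0.27·0.379615 + 0.43·0 = 0.365746.

0.3657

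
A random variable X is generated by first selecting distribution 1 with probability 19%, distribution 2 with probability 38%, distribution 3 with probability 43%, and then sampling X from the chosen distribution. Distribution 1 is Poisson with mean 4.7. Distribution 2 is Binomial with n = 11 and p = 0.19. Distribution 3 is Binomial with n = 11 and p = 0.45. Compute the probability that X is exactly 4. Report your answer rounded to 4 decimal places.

Conditional on each component, P(X = 4): 1: 0.184925; 2: 0.0983838; 3: 0.206017.
By total probability, P(X = 4) = 0.19·0.184925 + 0.38·0.0983838 + 0.43·0.206017 = 0.161109.

0.1611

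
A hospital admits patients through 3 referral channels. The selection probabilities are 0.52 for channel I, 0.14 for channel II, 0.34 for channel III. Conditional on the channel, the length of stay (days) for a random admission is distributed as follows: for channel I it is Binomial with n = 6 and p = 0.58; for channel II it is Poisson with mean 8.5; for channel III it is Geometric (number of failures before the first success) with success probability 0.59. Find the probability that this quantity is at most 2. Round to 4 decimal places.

0.4260

Conditional on each channel, P(X ≤ 2): I: 0.207986; II: 0.00928324; III: 0.931079.
By total probability, P(X ≤ 2) = 0.52·0.207986 + 0.14·0.00928324 + 0.34·0.931079 = 0.426019.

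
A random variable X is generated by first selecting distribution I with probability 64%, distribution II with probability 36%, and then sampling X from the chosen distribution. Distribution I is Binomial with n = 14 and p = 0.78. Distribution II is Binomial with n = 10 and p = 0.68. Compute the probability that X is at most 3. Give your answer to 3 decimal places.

0.006

Conditional on each component, P(X ≤ 3): I: 1.08365e-05; II: 0.0155029.
By total probability, P(X ≤ 3) = 0.64·1.08365e-05 + 0.36·0.0155029 = 0.00558799.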